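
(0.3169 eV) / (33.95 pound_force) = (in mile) 1 eV = 1.6021766e-19 J, so 0.3169 eV = 0.3169 * 1.6021766e-19 = 5.0772978e-20 J. 1 pound_force = 4.4482216 N, so 33.95 pound_force = 33.95 * 4.4482216 = 151.01712 N. Combine: 5.0772978e-20 J / 151.01712 N = 3.3620676e-22 m. 1 mile = 1609.344 m, so 3.3620676e-22 m = 3.3620676e-22 / 1609.344 = 2.0890919e-25 mile ≈ 2.089e-25 mile (4 s.f.). Final answer: 2.089e-25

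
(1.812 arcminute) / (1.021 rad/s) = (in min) 1 arcminute = 0.00029088821 rad, so 1.812 arcminute = 1.812 * 0.00029088821 = 0.00052708943 rad. 1.021 rad/s is already in rad/s. Combine: 0.00052708943 rad / 1.021 rad/s = 0.00051624822 s. 1 min = 60 s, so 0.00051624822 s = 0.00051624822 / 60 = 8.604137e-06 min ≈ 8.604e-06 min (4 s.f.). Final answer: 8.604e-06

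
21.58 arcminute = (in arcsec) 1 arcminute = 0.00029088821 rad, so 21.58 arcminute = 21.58 * 0.00029088821 = 0.0062773675 rad. 1 arcsec = 4.8481368e-06 rad, so 0.0062773675 rad = 0.0062773675 / 4.8481368e-06 = 1294.8 arcsec ≈ 1295 arcsec (4 s.f.). Final answer: 1295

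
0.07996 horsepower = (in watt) 1 horsepower = 745.69987 W, so 0.07996 horsepower = 0.07996 * 745.69987 = 59.626162 W. 59.626162 W = 59.626162 watt ≈ 59.63 watt (4 s.f.). Final answer: 59.63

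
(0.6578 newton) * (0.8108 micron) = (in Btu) 5.055e-10. Check: 0.6578 newton = 0.6578 N. 1 micron = 1e-06 m, so 0.8108 micron = 0.8108 * 1e-06 = 8.108e-07 m. Combine: 0.6578 N * 8.108e-07 m = 5.3334424e-07 J. 1 Btu = 1055.0559 J, so 5.3334424e-07 J = 5.3334424e-07 / 1055.0559 = 5.055128e-10 Btu ≈ 5.055e-10 Btu (4 s.f.).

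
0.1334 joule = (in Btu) 0.0001264. Check: 0.1334 joule = 0.1334 J. 1 Btu = 1055.0559 J, so 0.1334 J = 0.1334 / 1055.0559 = 0.0001264388 Btu ≈ 0.0001264 Btu (4 s.f.).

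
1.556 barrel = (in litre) 247.4. Check: 1 barrel = 0.15898729 m^3, so 1.556 barrel = 1.556 * 0.15898729 = 0.24738423 m^3. 1 litre = 0.001 m^3, so 0.24738423 m^3 = 0.24738423 / 0.001 = 247.38423 litre ≈ 247.4 litre (4 s.f.).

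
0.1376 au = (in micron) 1 au = 1.4959787e+11 m, so 0.1376 au = 0.1376 * 1.4959787e+11 = 2.0584667e+10 m. 1 micron = 1e-06 m, so 2.0584667e+10 m = 2.0584667e+10 / 1e-06 = 2.0584667e+16 micron ≈ 2.058e+16 micron (4 s.f.). Final answer: 2.058e+16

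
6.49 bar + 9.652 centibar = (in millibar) 6587. Check: 1 bar = 100000 Pa, so 6.49 bar = 6.49 * 100000 = 649000 Pa. 1 centibar = 1000 Pa, so 9.652 centibar = 9.652 * 1000 = 9652 Pa. Sum: 649000 + 9652 = 658652 Pa. 1 millibar = 100 Pa, so 658652 Pa = 658652 / 100 = 6586.52 millibar ≈ 6587 millibar (4 s.f.).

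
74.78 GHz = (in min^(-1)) 4.487e+12. Check: 1 GHz = 1e+09 Hz, so 74.78 GHz = 74.78 * 1e+09 = 7.478e+10 Hz. 1 min^(-1) = 0.016666667 Hz, so 7.478e+10 Hz = 7.478e+10 / 0.016666667 = 4.4868e+12 min^(-1) ≈ 4.487e+12 min^(-1) (4 s.f.).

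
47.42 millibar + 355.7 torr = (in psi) 1 millibar = 100 Pa, so 47.42 millibar = 47.42 * 100 = 4742 Pa. 1 torr = 133.32237 Pa, so 355.7 torr = 355.7 * 133.32237 = 47422.766 Pa. Sum: 4742 + 47422.766 = 52164.766 Pa. 1 psi = 6894.7573 Pa, so 52164.766 Pa = 52164.766 / 6894.7573 = 7.5658597 psi ≈ 7.566 psi (4 s.f.). Final answer: 7.566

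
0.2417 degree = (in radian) 0.004218. Check: 1 degree = 0.017453293 rad, so 0.2417 degree = 0.2417 * 0.017453293 = 0.0042184608 rad. 0.0042184608 rad = 0.0042184608 radian ≈ 0.004218 radian (4 s.f.).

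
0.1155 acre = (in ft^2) 1 acre = 4046.8564 m^2, so 0.1155 acre = 0.1155 * 4046.8564 = 467.41192 m^2. 1 ft^2 = 0.09290304 m^2, so 467.41192 m^2 = 467.41192 / 0.09290304 = 5031.18 ft^2 ≈ 5031 ft^2 (4 s.f.). Final answer: 5031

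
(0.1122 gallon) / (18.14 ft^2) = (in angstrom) 1 gallon = 0.0037854118 m^3, so 0.1122 gallon = 0.1122 * 0.0037854118 = 0.0004247232 m^3. 1 ft^2 = 0.09290304 m^2, so 18.14 ft^2 = 18.14 * 0.09290304 = 1.6852611 m^2. Combine: 0.0004247232 m^3 / 1.6852611 m^2 = 0.00025202219 m. 1 angstrom = 1e-10 m, so 0.00025202219 m = 0.00025202219 / 1e-10 = 2520221.9 angstrom ≈ 2.52e+06 angstrom (4 s.f.). Final answer: 2.52e+06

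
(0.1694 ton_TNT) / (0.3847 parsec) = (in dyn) 1 ton_TNT = 4.184e+09 J, so 0.1694 ton_TNT = 0.1694 * 4.184e+09 = 7.087696e+08 J. 1 parsec = 3.0856776e+16 m, so 0.3847 parsec = 0.3847 * 3.0856776e+16 = 1.1870602e+16 m. Combine: 7.087696e+08 J / 1.1870602e+16 m = 5.9707976e-08 N. 1 dyn = 1e-05 N, so 5.9707976e-08 N = 5.9707976e-08 / 1e-05 = 0.0059707976 dyn ≈ 0.005971 dyn (4 s.f.). Final answer: 0.005971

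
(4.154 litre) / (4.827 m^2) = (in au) 1 litre = 0.001 m^3, so 4.154 litre = 4.154 * 0.001 = 0.004154 m^3. 4.827 m^2 is already in m^2. Combine: 0.004154 m^3 / 4.827 m^2 = 0.00086057593 m. 1 au = 1.4959787e+11 m, so 0.00086057593 m = 0.00086057593 / 1.4959787e+11 = 5.7525948e-15 au ≈ 5.753e-15 au (4 s.f.). Final answer: 5.753e-15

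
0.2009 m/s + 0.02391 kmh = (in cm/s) 20.75. Check: 0.2009 m/s is already in m/s. 1 kmh = 0.27777778 m/s, so 0.02391 kmh = 0.02391 * 0.27777778 = 0.0066416667 m/s. Sum: 0.2009 + 0.0066416667 = 0.20754167 m/s. 1 cm/s = 0.01 m/s, so 0.20754167 m/s = 0.20754167 / 0.01 = 20.754167 cm/s ≈ 20.75 cm/s (4 s.f.).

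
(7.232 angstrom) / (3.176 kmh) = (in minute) 1 angstrom = 1e-10 m, so 7.232 angstrom = 7.232 * 1e-10 = 7.232e-10 m. 1 kmh = 0.27777778 m/s, so 3.176 kmh = 3.176 * 0.27777778 = 0.88222222 m/s. Combine: 7.232e-10 m / 0.88222222 m/s = 8.1974811e-10 s. 1 minute = 60 s, so 8.1974811e-10 s = 8.1974811e-10 / 60 = 1.3662469e-11 minute ≈ 1.366e-11 minute (4 s.f.). Final answer: 1.366e-11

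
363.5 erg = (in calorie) 1 erg = 1e-07 J, so 363.5 erg = 363.5 * 1e-07 = 3.635e-05 J. 1 calorie = 4.184 J, so 3.635e-05 J = 3.635e-05 / 4.184 = 8.6878585e-06 calorie ≈ 8.688e-06 calorie (4 s.f.). Final answer: 8.688e-06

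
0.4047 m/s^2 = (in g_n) 0.04127. Check: 1 g_n = 9.80665 m/s^2, so 0.4047 m/s^2 = 0.4047 / 9.80665 = 0.041267915 g_n ≈ 0.04127 g_n (4 s.f.).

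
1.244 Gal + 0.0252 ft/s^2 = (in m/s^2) 0.02012. Check: 1 Gal = 0.01 m/s^2, so 1.244 Gal = 1.244 * 0.01 = 0.01244 m/s^2. 1 ft/s^2 = 0.3048 m/s^2, so 0.0252 ft/s^2 = 0.0252 * 0.3048 = 0.00768096 m/s^2. Sum: 0.01244 + 0.00768096 = 0.02012096 m/s^2. Result: 0.02012096 m/s^2 ≈ 0.02012 m/s^2 (4 s.f.).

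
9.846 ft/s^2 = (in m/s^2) 3.001. Check: 1 ft/s^2 = 0.3048 m/s^2, so 9.846 ft/s^2 = 9.846 * 0.3048 = 3.0010608 m/s^2. Result: 3.0010608 m/s^2 ≈ 3.001 m/s^2 (4 s.f.).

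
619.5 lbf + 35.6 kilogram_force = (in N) 1 lbf = 4.4482216 N, so 619.5 lbf = 619.5 * 4.4482216 = 2755.6733 N. 1 kilogram_force = 9.80665 N, so 35.6 kilogram_force = 35.6 * 9.80665 = 349.11674 N. Sum: 2755.6733 + 349.11674 = 3104.79 N. Result: 3104.79 N ≈ 3105 N (4 s.f.). Final answer: 3105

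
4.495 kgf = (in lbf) 1 kgf = 9.80665 N, so 4.495 kgf = 4.495 * 9.80665 = 44.080892 N. 1 lbf = 4.4482216 N, so 44.080892 N = 44.080892 / 4.4482216 = 9.9097787 lbf ≈ 9.91 lbf (4 s.f.). Final answer: 9.91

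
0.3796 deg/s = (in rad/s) 0.006625. Check: 1 deg/s = 0.017453293 rad/s, so 0.3796 deg/s = 0.3796 * 0.017453293 = 0.0066252698 rad/s. Result: 0.0066252698 rad/s ≈ 0.006625 rad/s (4 s.f.).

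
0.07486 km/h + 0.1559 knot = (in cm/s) 1 km/h = 0.27777778 m/s, so 0.07486 km/h = 0.07486 * 0.27777778 = 0.020794444 m/s. 1 knot = 0.51444444 m/s, so 0.1559 knot = 0.1559 * 0.51444444 = 0.080201889 m/s. Sum: 0.020794444 + 0.080201889 = 0.10099633 m/s. 1 cm/s = 0.01 m/s, so 0.10099633 m/s = 0.10099633 / 0.01 = 10.099633 cm/s ≈ 10.1 cm/s (4 s.f.). Final answer: 10.1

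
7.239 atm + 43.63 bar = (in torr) 3.823e+04. Check: 1 atm = 101325 Pa, so 7.239 atm = 7.239 * 101325 = 733491.67 Pa. 1 bar = 100000 Pa, so 43.63 bar = 43.63 * 100000 = 4363000 Pa. Sum: 733491.67 + 4363000 = 5096491.7 Pa. 1 torr = 133.32237 Pa, so 5096491.7 Pa = 5096491.7 / 133.32237 = 38226.831 torr ≈ 3.823e+04 torr (4 s.f.).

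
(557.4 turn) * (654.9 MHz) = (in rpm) 2.19e+13. Check: 1 turn = 6.2831853 rad, so 557.4 turn = 557.4 * 6.2831853 = 3502.2475 rad. 1 MHz = 1000000 Hz, so 654.9 MHz = 654.9 * 1000000 = 6.549e+08 Hz. Combine: 3502.2475 rad * 6.549e+08 Hz = 2.2936219e+12 rad/s. 1 rpm = 0.10471976 rad/s, so 2.2936219e+12 rad/s = 2.2936219e+12 / 0.10471976 = 2.1902476e+13 rpm ≈ 2.19e+13 rpm (4 s.f.).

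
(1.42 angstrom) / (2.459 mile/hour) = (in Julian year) 1 angstrom = 1e-10 m, so 1.42 angstrom = 1.42 * 1e-10 = 1.42e-10 m. 1 mile/hour = 0.44704 m/s, so 2.459 mile/hour = 2.459 * 0.44704 = 1.0992714 m/s. Combine: 1.42e-10 m / 1.0992714 m/s = 1.2917648e-10 s. 1 Julian year = 31557600 s, so 1.2917648e-10 s = 1.2917648e-10 / 31557600 = 4.0933555e-18 Julian year ≈ 4.093e-18 Julian year (4 s.f.). Final answer: 4.093e-18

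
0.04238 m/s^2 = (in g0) 1 g0 = 9.80665 m/s^2, so 0.04238 m/s^2 = 0.04238 / 9.80665 = 0.0043215573 g0 ≈ 0.004322 g0 (4 s.f.). Final answer: 0.004322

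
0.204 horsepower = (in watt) 152.1. Check: 1 horsepower = 745.69987 W, so 0.204 horsepower = 0.204 * 745.69987 = 152.12277 W. 152.12277 W = 152.12277 watt ≈ 152.1 watt (4 s.f.).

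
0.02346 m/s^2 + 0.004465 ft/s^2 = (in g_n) 0.02346 m/s^2 is already in m/s^2. 1 ft/s^2 = 0.3048 m/s^2, so 0.004465 ft/s^2 = 0.004465 * 0.3048 = 0.001360932 m/s^2. Sum: 0.02346 + 0.001360932 = 0.024820932 m/s^2. 1 g_n = 9.80665 m/s^2, so 0.024820932 m/s^2 = 0.024820932 / 9.80665 = 0.0025310307 g_n ≈ 0.002531 g_n (4 s.f.). Final answer: 0.002531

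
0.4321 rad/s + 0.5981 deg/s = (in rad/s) 0.4321 rad/s is already in rad/s. 1 deg/s = 0.017453293 rad/s, so 0.5981 deg/s = 0.5981 * 0.017453293 = 0.010438814 rad/s. Sum: 0.4321 + 0.010438814 = 0.44253881 rad/s. Result: 0.44253881 rad/s ≈ 0.4425 rad/s (4 s.f.). Final answer: 0.4425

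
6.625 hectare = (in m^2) 6.625e+04. Check: 1 hectare = 10000 m^2, so 6.625 hectare = 6.625 * 10000 = 66250 m^2. Result: 66250 m^2 ≈ 6.625e+04 m^2 (4 s.f.).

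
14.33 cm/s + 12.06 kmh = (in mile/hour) 1 cm/s = 0.01 m/s, so 14.33 cm/s = 14.33 * 0.01 = 0.1433 m/s. 1 kmh = 0.27777778 m/s, so 12.06 kmh = 12.06 * 0.27777778 = 3.35 m/s. Sum: 0.1433 + 3.35 = 3.4933 m/s. 1 mile/hour = 0.44704 m/s, so 3.4933 m/s = 3.4933 / 0.44704 = 7.8142895 mile/hour ≈ 7.814 mile/hour (4 s.f.). Final answer: 7.814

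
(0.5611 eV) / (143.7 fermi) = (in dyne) 1 eV = 1.6021766e-19 J, so 0.5611 eV = 0.5611 * 1.6021766e-19 = 8.9898131e-20 J. 1 fermi = 1e-15 m, so 143.7 fermi = 143.7 * 1e-15 = 1.437e-13 m. Combine: 8.9898131e-20 J / 1.437e-13 m = 6.255959e-07 N. 1 dyne = 1e-05 N, so 6.255959e-07 N = 6.255959e-07 / 1e-05 = 0.06255959 dyne ≈ 0.06256 dyne (4 s.f.). Final answer: 0.06256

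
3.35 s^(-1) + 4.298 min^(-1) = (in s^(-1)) 3.35 s^(-1) = 3.35 Hz. 1 min^(-1) = 0.016666667 Hz, so 4.298 min^(-1) = 4.298 * 0.016666667 = 0.071633333 Hz. Sum: 3.35 + 0.071633333 = 3.4216333 Hz. 3.4216333 Hz = 3.4216333 s^(-1) ≈ 3.422 s^(-1) (4 s.f.). Final answer: 3.422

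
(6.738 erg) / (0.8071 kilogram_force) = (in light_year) 1 erg = 1e-07 J, so 6.738 erg = 6.738 * 1e-07 = 6.738e-07 J. 1 kilogram_force = 9.80665 N, so 0.8071 kilogram_force = 0.8071 * 9.80665 = 7.9149472 N. Combine: 6.738e-07 J / 7.9149472 N = 8.5130069e-08 m. 1 light_year = 9.4607305e+15 m, so 8.5130069e-08 m = 8.5130069e-08 / 9.4607305e+15 = 8.9982554e-24 light_year ≈ 8.998e-24 light_year (4 s.f.). Final answer: 8.998e-24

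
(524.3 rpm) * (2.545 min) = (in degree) 4.804e+05. Check: 1 rpm = 0.10471976 rad/s, so 524.3 rpm = 524.3 * 0.10471976 = 54.904568 rad/s. 1 min = 60 s, so 2.545 min = 2.545 * 60 = 152.7 s. Combine: 54.904568 rad/s * 152.7 s = 8383.9275 rad. 1 degree = 0.017453293 rad, so 8383.9275 rad = 8383.9275 / 0.017453293 = 480363.66 degree ≈ 4.804e+05 degree (4 s.f.).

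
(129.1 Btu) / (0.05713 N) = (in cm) 2.384e+08. Check: 1 Btu = 1055.0559 J, so 129.1 Btu = 129.1 * 1055.0559 = 136207.71 J. 0.05713 N is already in N. Combine: 136207.71 J / 0.05713 N = 2384171.4 m. 1 cm = 0.01 m, so 2384171.4 m = 2384171.4 / 0.01 = 2.3841714e+08 cm ≈ 2.384e+08 cm (4 s.f.).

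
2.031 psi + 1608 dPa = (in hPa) 1 psi = 6894.7573 Pa, so 2.031 psi = 2.031 * 6894.7573 = 14003.252 Pa. 1 dPa = 0.1 Pa, so 1608 dPa = 1608 * 0.1 = 160.8 Pa. Sum: 14003.252 + 160.8 = 14164.052 Pa. 1 hPa = 100 Pa, so 14164.052 Pa = 14164.052 / 100 = 141.64052 hPa ≈ 141.6 hPa (4 s.f.). Final answer: 141.6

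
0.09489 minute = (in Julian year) 1 minute = 60 s, so 0.09489 minute = 0.09489 * 60 = 5.6934 s. 1 Julian year = 31557600 s, so 5.6934 s = 5.6934 / 31557600 = 1.8041296e-07 Julian year ≈ 1.804e-07 Julian year (4 s.f.). Final answer: 1.804e-07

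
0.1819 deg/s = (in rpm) 1 deg/s = 0.017453293 rad/s, so 0.1819 deg/s = 0.1819 * 0.017453293 = 0.0031747539 rad/s. 1 rpm = 0.10471976 rad/s, so 0.0031747539 rad/s = 0.0031747539 / 0.10471976 = 0.030316667 rpm ≈ 0.03032 rpm (4 s.f.). Final answer: 0.03032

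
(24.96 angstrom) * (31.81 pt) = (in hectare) 1 angstrom = 1e-10 m, so 24.96 angstrom = 24.96 * 1e-10 = 2.496e-09 m. 1 pt = 0.00035277778 m, so 31.81 pt = 31.81 * 0.00035277778 = 0.011221861 m. Combine: 2.496e-09 m * 0.011221861 m = 2.8009765e-11 m^2. 1 hectare = 10000 m^2, so 2.8009765e-11 m^2 = 2.8009765e-11 / 10000 = 2.8009765e-15 hectare ≈ 2.801e-15 hectare (4 s.f.). Final answer: 2.801e-15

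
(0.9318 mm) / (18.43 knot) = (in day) 1 mm = 0.001 m, so 0.9318 mm = 0.9318 * 0.001 = 0.0009318 m. 1 knot = 0.51444444 m/s, so 18.43 knot = 18.43 * 0.51444444 = 9.4812111 m/s. Combine: 0.0009318 m / 9.4812111 m/s = 9.8278584e-05 s. 1 day = 86400 s, so 9.8278584e-05 s = 9.8278584e-05 / 86400 = 1.1374836e-09 day ≈ 1.137e-09 day (4 s.f.). Final answer: 1.137e-09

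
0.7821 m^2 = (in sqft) 1 sqft = 0.09290304 m^2, so 0.7821 m^2 = 0.7821 / 0.09290304 = 8.4184543 sqft ≈ 8.418 sqft (4 s.f.). Final answer: 8.418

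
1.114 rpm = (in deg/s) 1 rpm = 0.10471976 rad/s, so 1.114 rpm = 1.114 * 0.10471976 = 0.11665781 rad/s. 1 deg/s = 0.017453293 rad/s, so 0.11665781 rad/s = 0.11665781 / 0.017453293 = 6.684 deg/s. Final answer: 6.684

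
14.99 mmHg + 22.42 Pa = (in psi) 1 mmHg = 133.32237 Pa, so 14.99 mmHg = 14.99 * 133.32237 = 1998.5023 Pa. 22.42 Pa is already in Pa. Sum: 1998.5023 + 22.42 = 2020.9223 Pa. 1 psi = 6894.7573 Pa, so 2020.9223 Pa = 2020.9223 / 6894.7573 = 0.29311 psi ≈ 0.2931 psi (4 s.f.). Final answer: 0.2931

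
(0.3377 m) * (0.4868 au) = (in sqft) 0.3377 m is already in m. 1 au = 1.4959787e+11 m, so 0.4868 au = 0.4868 * 1.4959787e+11 = 7.2824243e+10 m. Combine: 0.3377 m * 7.2824243e+10 m = 2.4592747e+10 m^2. 1 sqft = 0.09290304 m^2, so 2.4592747e+10 m^2 = 2.4592747e+10 / 0.09290304 = 2.6471413e+11 sqft ≈ 2.647e+11 sqft (4 s.f.). Final answer: 2.647e+11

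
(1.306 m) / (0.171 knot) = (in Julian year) 4.704e-07. Check: 1.306 m is already in m. 1 knot = 0.51444444 m/s, so 0.171 knot = 0.171 * 0.51444444 = 0.08797 m/s. Combine: 1.306 m / 0.08797 m/s = 14.84597 s. 1 Julian year = 31557600 s, so 14.84597 s = 14.84597 / 31557600 = 4.7044041e-07 Julian year ≈ 4.704e-07 Julian year (4 s.f.).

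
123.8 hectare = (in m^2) 1.238e+06. Check: 1 hectare = 10000 m^2, so 123.8 hectare = 123.8 * 10000 = 1238000 m^2. Result: 1238000 m^2 ≈ 1.238e+06 m^2 (4 s.f.).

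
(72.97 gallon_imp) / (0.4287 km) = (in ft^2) 0.008329. Check: 1 gallon_imp = 0.00454609 m^3, so 72.97 gallon_imp = 72.97 * 0.00454609 = 0.33172819 m^3. 1 km = 1000 m, so 0.4287 km = 0.4287 * 1000 = 428.7 m. Combine: 0.33172819 m^3 / 428.7 m = 0.0007738003 m^2. 1 ft^2 = 0.09290304 m^2, so 0.0007738003 m^2 = 0.0007738003 / 0.09290304 = 0.0083291171 ft^2 ≈ 0.008329 ft^2 (4 s.f.).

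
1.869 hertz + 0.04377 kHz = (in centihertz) 1.869 hertz = 1.869 Hz. 1 kHz = 1000 Hz, so 0.04377 kHz = 0.04377 * 1000 = 43.77 Hz. Sum: 1.869 + 43.77 = 45.639 Hz. 1 centihertz = 0.01 Hz, so 45.639 Hz = 45.639 / 0.01 = 4563.9 centihertz ≈ 4564 centihertz (4 s.f.). Final answer: 4564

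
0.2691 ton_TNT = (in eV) 1 ton_TNT = 4.184e+09 J, so 0.2691 ton_TNT = 0.2691 * 4.184e+09 = 1.1259144e+09 J. 1 eV = 1.6021766e-19 J, so 1.1259144e+09 J = 1.1259144e+09 / 1.6021766e-19 = 7.0274049e+27 eV ≈ 7.027e+27 eV (4 s.f.). Final answer: 7.027e+27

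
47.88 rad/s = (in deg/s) 2743. Check: 1 deg/s = 0.017453293 rad/s, so 47.88 rad/s = 47.88 / 0.017453293 = 2743.3219 deg/s ≈ 2743 deg/s (4 s.f.).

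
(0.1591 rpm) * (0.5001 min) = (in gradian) 1 rpm = 0.10471976 rad/s, so 0.1591 rpm = 0.1591 * 0.10471976 = 0.016660913 rad/s. 1 min = 60 s, so 0.5001 min = 0.5001 * 60 = 30.006 s. Combine: 0.016660913 rad/s * 30.006 s = 0.49992736 rad. 1 gradian = 0.015707963 rad, so 0.49992736 rad = 0.49992736 / 0.015707963 = 31.826364 gradian ≈ 31.83 gradian (4 s.f.). Final answer: 31.83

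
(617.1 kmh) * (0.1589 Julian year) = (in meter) 1 kmh = 0.27777778 m/s, so 617.1 kmh = 617.1 * 0.27777778 = 171.41667 m/s. 1 Julian year = 31557600 s, so 0.1589 Julian year = 0.1589 * 31557600 = 5014502.6 s. Combine: 171.41667 m/s * 5014502.6 s = 8.5956933e+08 m. 8.5956933e+08 m = 8.5956933e+08 meter ≈ 8.596e+08 meter (4 s.f.). Final answer: 8.596e+08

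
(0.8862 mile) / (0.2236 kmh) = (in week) 1 mile = 1609.344 m, so 0.8862 mile = 0.8862 * 1609.344 = 1426.2007 m. 1 kmh = 0.27777778 m/s, so 0.2236 kmh = 0.2236 * 0.27777778 = 0.062111111 m/s. Combine: 1426.2007 m / 0.062111111 m/s = 22962.086 s. 1 week = 604800 s, so 22962.086 s = 22962.086 / 604800 = 0.037966411 week ≈ 0.03797 week (4 s.f.). Final answer: 0.03797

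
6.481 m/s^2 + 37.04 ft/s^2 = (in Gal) 6.481 m/s^2 is already in m/s^2. 1 ft/s^2 = 0.3048 m/s^2, so 37.04 ft/s^2 = 37.04 * 0.3048 = 11.289792 m/s^2. Sum: 6.481 + 11.289792 = 17.770792 m/s^2. 1 Gal = 0.01 m/s^2, so 17.770792 m/s^2 = 17.770792 / 0.01 = 1777.0792 Gal ≈ 1777 Gal (4 s.f.). Final answer: 1777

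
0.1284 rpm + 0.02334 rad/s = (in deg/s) 2.108. Check: 1 rpm = 0.10471976 rad/s, so 0.1284 rpm = 0.1284 * 0.10471976 = 0.013446017 rad/s. 0.02334 rad/s is already in rad/s. Sum: 0.013446017 + 0.02334 = 0.036786017 rad/s. 1 deg/s = 0.017453293 rad/s, so 0.036786017 rad/s = 0.036786017 / 0.017453293 = 2.1076835 deg/s ≈ 2.108 deg/s (4 s.f.).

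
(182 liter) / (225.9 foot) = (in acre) 6.532e-07. Check: 1 liter = 0.001 m^3, so 182 liter = 182 * 0.001 = 0.182 m^3. 1 foot = 0.3048 m, so 225.9 foot = 225.9 * 0.3048 = 68.85432 m. Combine: 0.182 m^3 / 68.85432 m = 0.0026432619 m^2. 1 acre = 4046.8564 m^2, so 0.0026432619 m^2 = 0.0026432619 / 4046.8564 = 6.5316424e-07 acre ≈ 6.532e-07 acre (4 s.f.).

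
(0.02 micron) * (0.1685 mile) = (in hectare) 1 micron = 1e-06 m, so 0.02 micron = 0.02 * 1e-06 = 2e-08 m. 1 mile = 1609.344 m, so 0.1685 mile = 0.1685 * 1609.344 = 271.17446 m. Combine: 2e-08 m * 271.17446 m = 5.4234893e-06 m^2. 1 hectare = 10000 m^2, so 5.4234893e-06 m^2 = 5.4234893e-06 / 10000 = 5.4234893e-10 hectare ≈ 5.423e-10 hectare (4 s.f.). Final answer: 5.423e-10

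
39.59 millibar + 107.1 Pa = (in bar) 0.04066. Check: 1 millibar = 100 Pa, so 39.59 millibar = 39.59 * 100 = 3959 Pa. 107.1 Pa is already in Pa. Sum: 3959 + 107.1 = 4066.1 Pa. 1 bar = 100000 Pa, so 4066.1 Pa = 4066.1 / 100000 = 0.040661 bar ≈ 0.04066 bar (4 s.f.).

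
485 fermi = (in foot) 1.591e-12. Check: 1 fermi = 1e-15 m, so 485 fermi = 485 * 1e-15 = 4.85e-13 m. 1 foot = 0.3048 m, so 4.85e-13 m = 4.85e-13 / 0.3048 = 1.5912073e-12 foot ≈ 1.591e-12 foot (4 s.f.).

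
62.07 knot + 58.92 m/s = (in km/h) 1 knot = 0.51444444 m/s, so 62.07 knot = 62.07 * 0.51444444 = 31.931567 m/s. 58.92 m/s is already in m/s. Sum: 31.931567 + 58.92 = 90.851567 m/s. 1 km/h = 0.27777778 m/s, so 90.851567 m/s = 90.851567 / 0.27777778 = 327.06564 km/h ≈ 327.1 km/h (4 s.f.). Final answer: 327.1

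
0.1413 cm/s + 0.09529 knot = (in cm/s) 5.043. Check: 1 cm/s = 0.01 m/s, so 0.1413 cm/s = 0.1413 * 0.01 = 0.001413 m/s. 1 knot = 0.51444444 m/s, so 0.09529 knot = 0.09529 * 0.51444444 = 0.049021411 m/s. Sum: 0.001413 + 0.049021411 = 0.050434411 m/s. 1 cm/s = 0.01 m/s, so 0.050434411 m/s = 0.050434411 / 0.01 = 5.0434411 cm/s ≈ 5.043 cm/s (4 s.f.).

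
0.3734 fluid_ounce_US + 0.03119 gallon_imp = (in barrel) 0.0009613. Check: 1 fluid_ounce_US = 2.957353e-05 m^3, so 0.3734 fluid_ounce_US = 0.3734 * 2.957353e-05 = 1.1042756e-05 m^3. 1 gallon_imp = 0.00454609 m^3, so 0.03119 gallon_imp = 0.03119 * 0.00454609 = 0.00014179255 m^3. Sum: 1.1042756e-05 + 0.00014179255 = 0.0001528353 m^3. 1 barrel = 0.15898729 m^3, so 0.0001528353 m^3 = 0.0001528353 / 0.15898729 = 0.00096130514 barrel ≈ 0.0009613 barrel (4 s.f.).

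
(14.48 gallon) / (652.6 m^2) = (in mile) 1 gallon = 0.0037854118 m^3, so 14.48 gallon = 14.48 * 0.0037854118 = 0.054812763 m^3. 652.6 m^2 is already in m^2. Combine: 0.054812763 m^3 / 652.6 m^2 = 8.3991362e-05 m. 1 mile = 1609.344 m, so 8.3991362e-05 m = 8.3991362e-05 / 1609.344 = 5.2189813e-08 mile ≈ 5.219e-08 mile (4 s.f.). Final answer: 5.219e-08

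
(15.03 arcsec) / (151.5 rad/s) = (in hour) 1.336e-10. Check: 1 arcsec = 4.8481368e-06 rad, so 15.03 arcsec = 15.03 * 4.8481368e-06 = 7.2867496e-05 rad. 151.5 rad/s is already in rad/s. Combine: 7.2867496e-05 rad / 151.5 rad/s = 4.8097357e-07 s. 1 hour = 3600 s, so 4.8097357e-07 s = 4.8097357e-07 / 3600 = 1.3360377e-10 hour ≈ 1.336e-10 hour (4 s.f.).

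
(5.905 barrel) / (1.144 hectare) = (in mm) 0.08206. Check: 1 barrel = 0.15898729 m^3, so 5.905 barrel = 5.905 * 0.15898729 = 0.93881998 m^3. 1 hectare = 10000 m^2, so 1.144 hectare = 1.144 * 10000 = 11440 m^2. Combine: 0.93881998 m^3 / 11440 m^2 = 8.2064683e-05 m. 1 mm = 0.001 m, so 8.2064683e-05 m = 8.2064683e-05 / 0.001 = 0.082064683 mm ≈ 0.08206 mm (4 s.f.).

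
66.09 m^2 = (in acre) 0.01633. Check: 1 acre = 4046.8564 m^2, so 66.09 m^2 = 66.09 / 4046.8564 = 0.016331195 acre ≈ 0.01633 acre (4 s.f.).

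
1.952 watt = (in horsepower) 0.002618. Check: 1.952 watt = 1.952 W. 1 horsepower = 745.69987 W, so 1.952 W = 1.952 / 745.69987 = 0.0026176751 horsepower ≈ 0.002618 horsepower (4 s.f.).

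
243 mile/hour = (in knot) 211.2. Check: 1 mile/hour = 0.44704 m/s, so 243 mile/hour = 243 * 0.44704 = 108.63072 m/s. 1 knot = 0.51444444 m/s, so 108.63072 m/s = 108.63072 / 0.51444444 = 211.16123 knot ≈ 211.2 knot (4 s.f.).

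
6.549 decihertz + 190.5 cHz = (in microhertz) 2.56e+06. Check: 1 decihertz = 0.1 Hz, so 6.549 decihertz = 6.549 * 0.1 = 0.6549 Hz. 1 cHz = 0.01 Hz, so 190.5 cHz = 190.5 * 0.01 = 1.905 Hz. Sum: 0.6549 + 1.905 = 2.5599 Hz. 1 microhertz = 1e-06 Hz, so 2.5599 Hz = 2.5599 / 1e-06 = 2559900 microhertz ≈ 2.56e+06 microhertz (4 s.f.).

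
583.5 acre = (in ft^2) 2.542e+07. Check: 1 acre = 4046.8564 m^2, so 583.5 acre = 583.5 * 4046.8564 = 2361340.7 m^2. 1 ft^2 = 0.09290304 m^2, so 2361340.7 m^2 = 2361340.7 / 0.09290304 = 25417260 ft^2 ≈ 2.542e+07 ft^2 (4 s.f.).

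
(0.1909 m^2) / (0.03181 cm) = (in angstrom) 0.1909 m^2 is already in m^2. 1 cm = 0.01 m, so 0.03181 cm = 0.03181 * 0.01 = 0.0003181 m. Combine: 0.1909 m^2 / 0.0003181 m = 600.12575 m. 1 angstrom = 1e-10 m, so 600.12575 m = 600.12575 / 1e-10 = 6.0012575e+12 angstrom ≈ 6.001e+12 angstrom (4 s.f.). Final answer: 6.001e+12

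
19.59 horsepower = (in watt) 1.461e+04. Check: 1 horsepower = 745.69987 W, so 19.59 horsepower = 19.59 * 745.69987 = 14608.26 W. 14608.26 W = 14608.26 watt ≈ 1.461e+04 watt (4 s.f.).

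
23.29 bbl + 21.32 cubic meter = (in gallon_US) 1 bbl = 0.15898729 m^3, so 23.29 bbl = 23.29 * 0.15898729 = 3.7028141 m^3. 21.32 cubic meter = 21.32 m^3. Sum: 3.7028141 + 21.32 = 25.022814 m^3. 1 gallon_US = 0.0037854118 m^3, so 25.022814 m^3 = 25.022814 / 0.0037854118 = 6610.3282 gallon_US ≈ 6610 gallon_US (4 s.f.). Final answer: 6610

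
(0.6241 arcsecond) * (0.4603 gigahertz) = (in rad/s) 1 arcsecond = 4.8481368e-06 rad, so 0.6241 arcsecond = 0.6241 * 4.8481368e-06 = 3.0257222e-06 rad. 1 gigahertz = 1e+09 Hz, so 0.4603 gigahertz = 0.4603 * 1e+09 = 4.603e+08 Hz. Combine: 3.0257222e-06 rad * 4.603e+08 Hz = 1392.7399 rad/s. Result: 1392.7399 rad/s ≈ 1393 rad/s (4 s.f.). Final answer: 1393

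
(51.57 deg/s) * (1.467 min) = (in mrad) 7.922e+04. Check: 1 deg/s = 0.017453293 rad/s, so 51.57 deg/s = 51.57 * 0.017453293 = 0.9000663 rad/s. 1 min = 60 s, so 1.467 min = 1.467 * 60 = 88.02 s. Combine: 0.9000663 rad/s * 88.02 s = 79.223835 rad. 1 mrad = 0.001 rad, so 79.223835 rad = 79.223835 / 0.001 = 79223.835 mrad ≈ 7.922e+04 mrad (4 s.f.).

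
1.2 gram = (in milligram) 1 gram = 0.001 kg, so 1.2 gram = 1.2 * 0.001 = 0.0012 kg. 1 milligram = 1e-06 kg, so 0.0012 kg = 0.0012 / 1e-06 = 1200 milligram. Final answer: 1200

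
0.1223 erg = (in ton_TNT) 1 erg = 1e-07 J, so 0.1223 erg = 0.1223 * 1e-07 = 1.223e-08 J. 1 ton_TNT = 4.184e+09 J, so 1.223e-08 J = 1.223e-08 / 4.184e+09 = 2.9230402e-18 ton_TNT ≈ 2.923e-18 ton_TNT (4 s.f.). Final answer: 2.923e-18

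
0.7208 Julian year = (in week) 37.61. Check: 1 Julian year = 31557600 s, so 0.7208 Julian year = 0.7208 * 31557600 = 22746718 s. 1 week = 604800 s, so 22746718 s = 22746718 / 604800 = 37.610314 week ≈ 37.61 week (4 s.f.).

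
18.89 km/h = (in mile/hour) 1 km/h = 0.27777778 m/s, so 18.89 km/h = 18.89 * 0.27777778 = 5.2472222 m/s. 1 mile/hour = 0.44704 m/s, so 5.2472222 m/s = 5.2472222 / 0.44704 = 11.737702 mile/hour ≈ 11.74 mile/hour (4 s.f.). Final answer: 11.74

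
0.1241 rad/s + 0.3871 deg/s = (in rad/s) 0.1241 rad/s is already in rad/s. 1 deg/s = 0.017453293 rad/s, so 0.3871 deg/s = 0.3871 * 0.017453293 = 0.0067561695 rad/s. Sum: 0.1241 + 0.0067561695 = 0.13085617 rad/s. Result: 0.13085617 rad/s ≈ 0.1309 rad/s (4 s.f.). Final answer: 0.1309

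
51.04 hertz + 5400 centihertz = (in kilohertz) 51.04 hertz = 51.04 Hz. 1 centihertz = 0.01 Hz, so 5400 centihertz = 5400 * 0.01 = 54 Hz. Sum: 51.04 + 54 = 105.04 Hz. 1 kilohertz = 1000 Hz, so 105.04 Hz = 105.04 / 1000 = 0.10504 kilohertz ≈ 0.105 kilohertz (4 s.f.). Final answer: 0.105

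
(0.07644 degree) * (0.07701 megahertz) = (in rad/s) 102.7. Check: 1 degree = 0.017453293 rad, so 0.07644 degree = 0.07644 * 0.017453293 = 0.0013341297 rad. 1 megahertz = 1000000 Hz, so 0.07701 megahertz = 0.07701 * 1000000 = 77010 Hz. Combine: 0.0013341297 rad * 77010 Hz = 102.74133 rad/s. Result: 102.74133 rad/s ≈ 102.7 rad/s (4 s.f.).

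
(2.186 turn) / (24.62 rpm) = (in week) 1 turn = 6.2831853 rad, so 2.186 turn = 2.186 * 6.2831853 = 13.735043 rad. 1 rpm = 0.10471976 rad/s, so 24.62 rpm = 24.62 * 0.10471976 = 2.5782004 rad/s. Combine: 13.735043 rad / 2.5782004 rad/s = 5.3273761 s. 1 week = 604800 s, so 5.3273761 s = 5.3273761 / 604800 = 8.8084923e-06 week ≈ 8.808e-06 week (4 s.f.). Final answer: 8.808e-06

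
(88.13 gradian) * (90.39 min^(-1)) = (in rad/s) 2.086. Check: 1 gradian = 0.015707963 rad, so 88.13 gradian = 88.13 * 0.015707963 = 1.3843428 rad. 1 min^(-1) = 0.016666667 Hz, so 90.39 min^(-1) = 90.39 * 0.016666667 = 1.5065 Hz. Combine: 1.3843428 rad * 1.5065 Hz = 2.0855124 rad/s. Result: 2.0855124 rad/s ≈ 2.086 rad/s (4 s.f.).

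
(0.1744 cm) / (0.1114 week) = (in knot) 1 cm = 0.01 m, so 0.1744 cm = 0.1744 * 0.01 = 0.001744 m. 1 week = 604800 s, so 0.1114 week = 0.1114 * 604800 = 67374.72 s. Combine: 0.001744 m / 67374.72 s = 2.588508e-08 m/s. 1 knot = 0.51444444 m/s, so 2.588508e-08 m/s = 2.588508e-08 / 0.51444444 = 5.031657e-08 knot ≈ 5.032e-08 knot (4 s.f.). Final answer: 5.032e-08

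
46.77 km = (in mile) 29.06. Check: 1 km = 1000 m, so 46.77 km = 46.77 * 1000 = 46770 m. 1 mile = 1609.344 m, so 46770 m = 46770 / 1609.344 = 29.061531 mile ≈ 29.06 mile (4 s.f.).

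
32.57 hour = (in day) 1 hour = 3600 s, so 32.57 hour = 32.57 * 3600 = 117252 s. 1 day = 86400 s, so 117252 s = 117252 / 86400 = 1.3570833 day ≈ 1.357 day (4 s.f.). Final answer: 1.357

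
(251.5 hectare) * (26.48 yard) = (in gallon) 1.609e+10. Check: 1 hectare = 10000 m^2, so 251.5 hectare = 251.5 * 10000 = 2515000 m^2. 1 yard = 0.9144 m, so 26.48 yard = 26.48 * 0.9144 = 24.213312 m. Combine: 2515000 m^2 * 24.213312 m = 60896480 m^3. 1 gallon = 0.0037854118 m^3, so 60896480 m^3 = 60896480 / 0.0037854118 = 1.6087148e+10 gallon ≈ 1.609e+10 gallon (4 s.f.).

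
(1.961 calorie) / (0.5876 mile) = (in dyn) 867.6. Check: 1 calorie = 4.184 J, so 1.961 calorie = 1.961 * 4.184 = 8.204824 J. 1 mile = 1609.344 m, so 0.5876 mile = 0.5876 * 1609.344 = 945.65053 m. Combine: 8.204824 J / 945.65053 m = 0.0086763807 N. 1 dyn = 1e-05 N, so 0.0086763807 N = 0.0086763807 / 1e-05 = 867.63807 dyn ≈ 867.6 dyn (4 s.f.).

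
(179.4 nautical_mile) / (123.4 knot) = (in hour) 1.454. Check: 1 nautical_mile = 1852 m, so 179.4 nautical_mile = 179.4 * 1852 = 332248.8 m. 1 knot = 0.51444444 m/s, so 123.4 knot = 123.4 * 0.51444444 = 63.482444 m/s. Combine: 332248.8 m / 63.482444 m/s = 5233.7115 s. 1 hour = 3600 s, so 5233.7115 s = 5233.7115 / 3600 = 1.4538088 hour ≈ 1.454 hour (4 s.f.).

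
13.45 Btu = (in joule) 1.419e+04. Check: 1 Btu = 1055.0559 J, so 13.45 Btu = 13.45 * 1055.0559 = 14190.501 J. 14190.501 J = 14190.501 joule ≈ 1.419e+04 joule (4 s.f.).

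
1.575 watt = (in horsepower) 0.002112. Check: 1.575 watt = 1.575 W. 1 horsepower = 745.69987 W, so 1.575 W = 1.575 / 745.69987 = 0.0021121098 horsepower ≈ 0.002112 horsepower (4 s.f.).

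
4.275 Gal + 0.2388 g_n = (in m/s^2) 1 Gal = 0.01 m/s^2, so 4.275 Gal = 4.275 * 0.01 = 0.04275 m/s^2. 1 g_n = 9.80665 m/s^2, so 0.2388 g_n = 0.2388 * 9.80665 = 2.341828 m/s^2. Sum: 0.04275 + 2.341828 = 2.384578 m/s^2. Result: 2.384578 m/s^2 ≈ 2.385 m/s^2 (4 s.f.). Final answer: 2.385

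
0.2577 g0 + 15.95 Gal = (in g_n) 0.274. Check: 1 g0 = 9.80665 m/s^2, so 0.2577 g0 = 0.2577 * 9.80665 = 2.5271737 m/s^2. 1 Gal = 0.01 m/s^2, so 15.95 Gal = 15.95 * 0.01 = 0.1595 m/s^2. Sum: 2.5271737 + 0.1595 = 2.6866737 m/s^2. 1 g_n = 9.80665 m/s^2, so 2.6866737 m/s^2 = 2.6866737 / 9.80665 = 0.27396447 g_n ≈ 0.274 g_n (4 s.f.).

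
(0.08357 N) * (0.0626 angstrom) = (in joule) 5.231e-13. Check: 0.08357 N is already in N. 1 angstrom = 1e-10 m, so 0.0626 angstrom = 0.0626 * 1e-10 = 6.26e-12 m. Combine: 0.08357 N * 6.26e-12 m = 5.231482e-13 J. 5.231482e-13 J = 5.231482e-13 joule ≈ 5.231e-13 joule (4 s.f.).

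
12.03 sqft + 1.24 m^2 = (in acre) 0.0005826. Check: 1 sqft = 0.09290304 m^2, so 12.03 sqft = 12.03 * 0.09290304 = 1.1176236 m^2. 1.24 m^2 is already in m^2. Sum: 1.1176236 + 1.24 = 2.3576236 m^2. 1 acre = 4046.8564 m^2, so 2.3576236 m^2 = 2.3576236 / 4046.8564 = 0.00058258147 acre ≈ 0.0005826 acre (4 s.f.).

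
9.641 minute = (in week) 0.0009564. Check: 1 minute = 60 s, so 9.641 minute = 9.641 * 60 = 578.46 s. 1 week = 604800 s, so 578.46 s = 578.46 / 604800 = 0.00095644841 week ≈ 0.0009564 week (4 s.f.).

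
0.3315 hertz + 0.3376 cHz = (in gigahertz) 3.349e-10. Check: 0.3315 hertz = 0.3315 Hz. 1 cHz = 0.01 Hz, so 0.3376 cHz = 0.3376 * 0.01 = 0.003376 Hz. Sum: 0.3315 + 0.003376 = 0.334876 Hz. 1 gigahertz = 1e+09 Hz, so 0.334876 Hz = 0.334876 / 1e+09 = 3.34876e-10 gigahertz ≈ 3.349e-10 gigahertz (4 s.f.).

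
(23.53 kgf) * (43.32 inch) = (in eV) 1 kgf = 9.80665 N, so 23.53 kgf = 23.53 * 9.80665 = 230.75047 N. 1 inch = 0.0254 m, so 43.32 inch = 43.32 * 0.0254 = 1.100328 m. Combine: 230.75047 N * 1.100328 m = 253.90121 J. 1 eV = 1.6021766e-19 J, so 253.90121 J = 253.90121 / 1.6021766e-19 = 1.5847267e+21 eV ≈ 1.585e+21 eV (4 s.f.). Final answer: 1.585e+21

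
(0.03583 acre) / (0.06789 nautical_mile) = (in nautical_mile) 0.0006227. Check: 1 acre = 4046.8564 m^2, so 0.03583 acre = 0.03583 * 4046.8564 = 144.99887 m^2. 1 nautical_mile = 1852 m, so 0.06789 nautical_mile = 0.06789 * 1852 = 125.73228 m. Combine: 144.99887 m^2 / 125.73228 m = 1.153235 m. 1 nautical_mile = 1852 m, so 1.153235 m = 1.153235 / 1852 = 0.00062269708 nautical_mile ≈ 0.0006227 nautical_mile (4 s.f.).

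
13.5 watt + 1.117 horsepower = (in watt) 13.5 watt = 13.5 W. 1 horsepower = 745.69987 W, so 1.117 horsepower = 1.117 * 745.69987 = 832.94676 W. Sum: 13.5 + 832.94676 = 846.44676 W. 846.44676 W = 846.44676 watt ≈ 846.4 watt (4 s.f.). Final answer: 846.4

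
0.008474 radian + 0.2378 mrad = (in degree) 0.008474 radian = 0.008474 rad. 1 mrad = 0.001 rad, so 0.2378 mrad = 0.2378 * 0.001 = 0.0002378 rad. Sum: 0.008474 + 0.0002378 = 0.0087118 rad. 1 degree = 0.017453293 rad, so 0.0087118 rad = 0.0087118 / 0.017453293 = 0.49914937 degree ≈ 0.4991 degree (4 s.f.). Final answer: 0.4991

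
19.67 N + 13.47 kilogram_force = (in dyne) 19.67 N is already in N. 1 kilogram_force = 9.80665 N, so 13.47 kilogram_force = 13.47 * 9.80665 = 132.09558 N. Sum: 19.67 + 132.09558 = 151.76558 N. 1 dyne = 1e-05 N, so 151.76558 N = 151.76558 / 1e-05 = 15176558 dyne ≈ 1.518e+07 dyne (4 s.f.). Final answer: 1.518e+07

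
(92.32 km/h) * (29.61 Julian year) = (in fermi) 2.396e+25. Check: 1 km/h = 0.27777778 m/s, so 92.32 km/h = 92.32 * 0.27777778 = 25.644444 m/s. 1 Julian year = 31557600 s, so 29.61 Julian year = 29.61 * 31557600 = 9.3442054e+08 s. Combine: 25.644444 m/s * 9.3442054e+08 s = 2.3962696e+10 m. 1 fermi = 1e-15 m, so 2.3962696e+10 m = 2.3962696e+10 / 1e-15 = 2.3962696e+25 fermi ≈ 2.396e+25 fermi (4 s.f.).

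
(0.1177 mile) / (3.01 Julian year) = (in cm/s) 1 mile = 1609.344 m, so 0.1177 mile = 0.1177 * 1609.344 = 189.41979 m. 1 Julian year = 31557600 s, so 3.01 Julian year = 3.01 * 31557600 = 94988376 s. Combine: 189.41979 m / 94988376 s = 1.9941365e-06 m/s. 1 cm/s = 0.01 m/s, so 1.9941365e-06 m/s = 1.9941365e-06 / 0.01 = 0.00019941365 cm/s ≈ 0.0001994 cm/s (4 s.f.). Final answer: 0.0001994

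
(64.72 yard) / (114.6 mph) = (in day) 1 yard = 0.9144 m, so 64.72 yard = 64.72 * 0.9144 = 59.179968 m. 1 mph = 0.44704 m/s, so 114.6 mph = 114.6 * 0.44704 = 51.230784 m/s. Combine: 59.179968 m / 51.230784 m/s = 1.1551642 s. 1 day = 86400 s, so 1.1551642 s = 1.1551642 / 86400 = 1.3369956e-05 day ≈ 1.337e-05 day (4 s.f.). Final answer: 1.337e-05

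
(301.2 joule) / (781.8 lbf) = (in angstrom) 301.2 joule = 301.2 J. 1 lbf = 4.4482216 N, so 781.8 lbf = 781.8 * 4.4482216 = 3477.6197 N. Combine: 301.2 J / 3477.6197 N = 0.086610967 m. 1 angstrom = 1e-10 m, so 0.086610967 m = 0.086610967 / 1e-10 = 8.6610967e+08 angstrom ≈ 8.661e+08 angstrom (4 s.f.). Final answer: 8.661e+08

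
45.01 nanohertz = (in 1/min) 2.701e-06. Check: 1 nanohertz = 1e-09 Hz, so 45.01 nanohertz = 45.01 * 1e-09 = 4.501e-08 Hz. 1 1/min = 0.016666667 Hz, so 4.501e-08 Hz = 4.501e-08 / 0.016666667 = 2.7006e-06 1/min ≈ 2.701e-06 1/min (4 s.f.).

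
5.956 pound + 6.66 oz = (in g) 1 pound = 0.45359237 kg, so 5.956 pound = 5.956 * 0.45359237 = 2.7015962 kg. 1 oz = 0.028349523 kg, so 6.66 oz = 6.66 * 0.028349523 = 0.18880782 kg. Sum: 2.7015962 + 0.18880782 = 2.890404 kg. 1 g = 0.001 kg, so 2.890404 kg = 2.890404 / 0.001 = 2890.404 g ≈ 2890 g (4 s.f.). Final answer: 2890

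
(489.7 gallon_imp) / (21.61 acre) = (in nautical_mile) 1 gallon_imp = 0.00454609 m^3, so 489.7 gallon_imp = 489.7 * 0.00454609 = 2.2262203 m^3. 1 acre = 4046.8564 m^2, so 21.61 acre = 21.61 * 4046.8564 = 87452.567 m^2. Combine: 2.2262203 m^3 / 87452.567 m^2 = 2.5456317e-05 m. 1 nautical_mile = 1852 m, so 2.5456317e-05 m = 2.5456317e-05 / 1852 = 1.3745312e-08 nautical_mile ≈ 1.375e-08 nautical_mile (4 s.f.). Final answer: 1.375e-08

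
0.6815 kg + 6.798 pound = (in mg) 0.6815 kg is already in kg. 1 pound = 0.45359237 kg, so 6.798 pound = 6.798 * 0.45359237 = 3.0835209 kg. Sum: 0.6815 + 3.0835209 = 3.7650209 kg. 1 mg = 1e-06 kg, so 3.7650209 kg = 3.7650209 / 1e-06 = 3765020.9 mg ≈ 3.765e+06 mg (4 s.f.). Final answer: 3.765e+06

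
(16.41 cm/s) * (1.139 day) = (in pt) 4.578e+07. Check: 1 cm/s = 0.01 m/s, so 16.41 cm/s = 16.41 * 0.01 = 0.1641 m/s. 1 day = 86400 s, so 1.139 day = 1.139 * 86400 = 98409.6 s. Combine: 0.1641 m/s * 98409.6 s = 16149.015 m. 1 pt = 0.00035277778 m, so 16149.015 m = 16149.015 / 0.00035277778 = 45776736 pt ≈ 4.578e+07 pt (4 s.f.).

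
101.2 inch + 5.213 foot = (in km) 0.004159. Check: 1 inch = 0.0254 m, so 101.2 inch = 101.2 * 0.0254 = 2.57048 m. 1 foot = 0.3048 m, so 5.213 foot = 5.213 * 0.3048 = 1.5889224 m. Sum: 2.57048 + 1.5889224 = 4.1594024 m. 1 km = 1000 m, so 4.1594024 m = 4.1594024 / 1000 = 0.0041594024 km ≈ 0.004159 km (4 s.f.).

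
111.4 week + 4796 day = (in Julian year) 1 week = 604800 s, so 111.4 week = 111.4 * 604800 = 67374720 s. 1 day = 86400 s, so 4796 day = 4796 * 86400 = 4.143744e+08 s. Sum: 67374720 + 4.143744e+08 = 4.8174912e+08 s. 1 Julian year = 31557600 s, so 4.8174912e+08 s = 4.8174912e+08 / 31557600 = 15.265708 Julian year ≈ 15.27 Julian year (4 s.f.). Final answer: 15.27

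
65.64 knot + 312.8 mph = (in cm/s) 1.736e+04. Check: 1 knot = 0.51444444 m/s, so 65.64 knot = 65.64 * 0.51444444 = 33.768133 m/s. 1 mph = 0.44704 m/s, so 312.8 mph = 312.8 * 0.44704 = 139.83411 m/s. Sum: 33.768133 + 139.83411 = 173.60225 m/s. 1 cm/s = 0.01 m/s, so 173.60225 m/s = 173.60225 / 0.01 = 17360.225 cm/s ≈ 1.736e+04 cm/s (4 s.f.).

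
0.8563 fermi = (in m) 8.563e-16. Check: 1 fermi = 1e-15 m, so 0.8563 fermi = 0.8563 * 1e-15 = 8.563e-16 m. Result: 8.563e-16 m.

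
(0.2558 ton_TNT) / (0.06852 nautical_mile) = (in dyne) 8.434e+11. Check: 1 ton_TNT = 4.184e+09 J, so 0.2558 ton_TNT = 0.2558 * 4.184e+09 = 1.0702672e+09 J. 1 nautical_mile = 1852 m, so 0.06852 nautical_mile = 0.06852 * 1852 = 126.89904 m. Combine: 1.0702672e+09 J / 126.89904 m = 8434005.5 N. 1 dyne = 1e-05 N, so 8434005.5 N = 8434005.5 / 1e-05 = 8.4340055e+11 dyne ≈ 8.434e+11 dyne (4 s.f.).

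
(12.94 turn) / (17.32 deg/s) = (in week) 0.0004447. Check: 1 turn = 6.2831853 rad, so 12.94 turn = 12.94 * 6.2831853 = 81.304418 rad. 1 deg/s = 0.017453293 rad/s, so 17.32 deg/s = 17.32 * 0.017453293 = 0.30229103 rad/s. Combine: 81.304418 rad / 0.30229103 rad/s = 268.96074 s. 1 week = 604800 s, so 268.96074 s = 268.96074 / 604800 = 0.00044471022 week ≈ 0.0004447 week (4 s.f.).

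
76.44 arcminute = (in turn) 0.003539. Check: 1 arcminute = 0.00029088821 rad, so 76.44 arcminute = 76.44 * 0.00029088821 = 0.022235495 rad. 1 turn = 6.2831853 rad, so 0.022235495 rad = 0.022235495 / 6.2831853 = 0.0035388889 turn ≈ 0.003539 turn (4 s.f.).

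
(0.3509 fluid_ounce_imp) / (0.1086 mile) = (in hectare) 1 fluid_ounce_imp = 2.8413063e-05 m^3, so 0.3509 fluid_ounce_imp = 0.3509 * 2.8413063e-05 = 9.9701436e-06 m^3. 1 mile = 1609.344 m, so 0.1086 mile = 0.1086 * 1609.344 = 174.77476 m. Combine: 9.9701436e-06 m^3 / 174.77476 m = 5.7045673e-08 m^2. 1 hectare = 10000 m^2, so 5.7045673e-08 m^2 = 5.7045673e-08 / 10000 = 5.7045673e-12 hectare ≈ 5.705e-12 hectare (4 s.f.). Final answer: 5.705e-12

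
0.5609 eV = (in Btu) 1 eV = 1.6021766e-19 J, so 0.5609 eV = 0.5609 * 1.6021766e-19 = 8.9866087e-20 J. 1 Btu = 1055.0559 J, so 8.9866087e-20 J = 8.9866087e-20 / 1055.0559 = 8.5176616e-23 Btu ≈ 8.518e-23 Btu (4 s.f.). Final answer: 8.518e-23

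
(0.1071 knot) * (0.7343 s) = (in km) 1 knot = 0.51444444 m/s, so 0.1071 knot = 0.1071 * 0.51444444 = 0.055097 m/s. 0.7343 s is already in s. Combine: 0.055097 m/s * 0.7343 s = 0.040457727 m. 1 km = 1000 m, so 0.040457727 m = 0.040457727 / 1000 = 4.0457727e-05 km ≈ 4.046e-05 km (4 s.f.). Final answer: 4.046e-05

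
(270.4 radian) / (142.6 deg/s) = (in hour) 0.03018. Check: 270.4 radian = 270.4 rad. 1 deg/s = 0.017453293 rad/s, so 142.6 deg/s = 142.6 * 0.017453293 = 2.4888395 rad/s. Combine: 270.4 rad / 2.4888395 rad/s = 108.64501 s. 1 hour = 3600 s, so 108.64501 s = 108.64501 / 3600 = 0.03017917 hour ≈ 0.03018 hour (4 s.f.).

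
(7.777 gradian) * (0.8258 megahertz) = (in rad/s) 1.009e+05. Check: 1 gradian = 0.015707963 rad, so 7.777 gradian = 7.777 * 0.015707963 = 0.12216083 rad. 1 megahertz = 1000000 Hz, so 0.8258 megahertz = 0.8258 * 1000000 = 825800 Hz. Combine: 0.12216083 rad * 825800 Hz = 100880.41 rad/s. Result: 100880.41 rad/s ≈ 1.009e+05 rad/s (4 s.f.).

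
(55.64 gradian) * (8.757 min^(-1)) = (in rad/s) 0.1276. Check: 1 gradian = 0.015707963 rad, so 55.64 gradian = 55.64 * 0.015707963 = 0.87399108 rad. 1 min^(-1) = 0.016666667 Hz, so 8.757 min^(-1) = 8.757 * 0.016666667 = 0.14595 Hz. Combine: 0.87399108 rad * 0.14595 Hz = 0.127559 rad/s. Result: 0.127559 rad/s ≈ 0.1276 rad/s (4 s.f.).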